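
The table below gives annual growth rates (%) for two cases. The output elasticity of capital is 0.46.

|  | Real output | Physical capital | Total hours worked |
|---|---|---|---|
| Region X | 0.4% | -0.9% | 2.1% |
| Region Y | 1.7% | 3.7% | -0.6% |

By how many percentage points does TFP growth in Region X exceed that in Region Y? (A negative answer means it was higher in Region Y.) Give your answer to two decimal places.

-0.64 percentage points

Labor's share = 1 − 0.46 = 0.54.
Region X: TFP = 0.4 + 0.414 − 1.134 = -0.32%.
Region Y: TFP = 1.7 − 1.702 + 0.324 = 0.322%.
Difference = -0.32 − (0.322) = -0.642 pp.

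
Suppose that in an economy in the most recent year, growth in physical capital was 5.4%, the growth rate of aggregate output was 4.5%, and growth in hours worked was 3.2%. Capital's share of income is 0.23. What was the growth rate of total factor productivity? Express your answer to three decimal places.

Total factor productivity growth was 0.794%.

Labor's share = 1 − 0.23 = 0.77.
Physical capital: 0.23 × 5.4 = 1.242 pp.
Hours worked: 0.77 × 3.2 = 2.464 pp.
TFP growth = 4.5 − 3.706 = 0.794%.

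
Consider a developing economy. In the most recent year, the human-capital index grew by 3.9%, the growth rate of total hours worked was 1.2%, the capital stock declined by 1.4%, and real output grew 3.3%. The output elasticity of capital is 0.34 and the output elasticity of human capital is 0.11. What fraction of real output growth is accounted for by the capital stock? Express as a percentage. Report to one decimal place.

The capital stock contributed 0.34 × (-1.4) = -0.476 pp.
Share of growth = -0.476 / 3.3 × 100 = -14.424%.

The capital stock accounted for -14.4% of growth.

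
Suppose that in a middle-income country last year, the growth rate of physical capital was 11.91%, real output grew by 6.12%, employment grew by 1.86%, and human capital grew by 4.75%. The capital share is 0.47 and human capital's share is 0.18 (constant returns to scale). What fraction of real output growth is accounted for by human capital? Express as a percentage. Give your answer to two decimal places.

Human capital contributed 0.18 × 4.75 = 0.855 pp.
Share of growth = 0.855 / 6.12 × 100 = 13.9706%.

13.97%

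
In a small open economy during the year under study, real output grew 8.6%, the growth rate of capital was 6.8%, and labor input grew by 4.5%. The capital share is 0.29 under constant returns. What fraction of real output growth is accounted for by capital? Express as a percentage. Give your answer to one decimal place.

Capital accounted for 22.9% of growth.

Capital contributed 0.29 × 6.8 = 1.972 pp.
Share of growth = 1.972 / 8.6 × 100 = 22.93%.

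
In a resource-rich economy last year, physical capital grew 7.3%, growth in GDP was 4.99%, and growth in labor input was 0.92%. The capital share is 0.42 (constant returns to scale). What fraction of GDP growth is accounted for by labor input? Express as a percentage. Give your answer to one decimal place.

Labor input accounted for 10.7% of growth.

Labor's share = 1 − 0.42 = 0.58.
Labor input contributed 0.58 × 0.92 = 0.5336 pp.
Share of growth = 0.5336 / 4.99 × 100 = 10.693%.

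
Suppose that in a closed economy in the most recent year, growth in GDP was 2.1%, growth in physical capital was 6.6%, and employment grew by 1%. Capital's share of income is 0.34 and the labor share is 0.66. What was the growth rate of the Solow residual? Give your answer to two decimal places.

-0.80%

Labor's share = 1 − 0.34 = 0.66.
Physical capital: 0.34 × 6.6 = 2.244 pp.
Employment: 0.66 × 1 = 0.66 pp.
TFP growth = 2.1 − 2.904 = -0.804%.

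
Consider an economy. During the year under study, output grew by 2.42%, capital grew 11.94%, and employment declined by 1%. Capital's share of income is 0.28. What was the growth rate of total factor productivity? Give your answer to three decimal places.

-0.203%

Labor's share = 1 − 0.28 = 0.72.
Capital: 0.28 × 11.94 = 3.3432 pp.
Employment: 0.72 × (-1) = -0.72 pp.
TFP growth = 2.42 − 2.6232 = -0.2032%.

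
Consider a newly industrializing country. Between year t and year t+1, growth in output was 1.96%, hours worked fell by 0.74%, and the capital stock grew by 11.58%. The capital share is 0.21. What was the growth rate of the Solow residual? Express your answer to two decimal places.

Labor's share = 1 − 0.21 = 0.79.
The capital stock: 0.21 × 11.58 = 2.4318 pp.
Hours worked: 0.79 × (-0.74) = -0.5846 pp.
TFP growth = 1.96 − 1.8472 = 0.1128%.

0.11%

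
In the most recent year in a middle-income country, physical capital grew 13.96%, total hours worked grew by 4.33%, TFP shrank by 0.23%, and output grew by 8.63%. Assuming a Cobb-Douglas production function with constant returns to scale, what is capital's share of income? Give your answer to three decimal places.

gY = gA + α·gK + (1−α)·gL, so gY − gA − gL = α(gK − gL).
8.63 + 0.23 − 4.33 = α × (13.96 − 4.33).
4.53 = 9.63 α, so α = 0.4704.

Capital's share of income is 0.470.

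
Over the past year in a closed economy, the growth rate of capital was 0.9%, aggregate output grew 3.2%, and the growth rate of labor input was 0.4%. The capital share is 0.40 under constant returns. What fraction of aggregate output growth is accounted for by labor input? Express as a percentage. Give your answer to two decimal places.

Labor input accounted for 7.50% of growth.

Labor's share = 1 − 0.4 = 0.6.
Labor input contributed 0.6 × 0.4 = 0.24 pp.
Share of growth = 0.24 / 3.2 × 100 = 7.5%.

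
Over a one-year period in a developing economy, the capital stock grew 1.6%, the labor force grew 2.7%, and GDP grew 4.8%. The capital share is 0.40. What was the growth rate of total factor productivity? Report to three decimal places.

Labor's share = 1 − 0.4 = 0.6.
The capital stock: 0.4 × 1.6 = 0.64 pp.
The labor force: 0.6 × 2.7 = 1.62 pp.
TFP growth = 4.8 − 2.26 = 2.54%.

2.540%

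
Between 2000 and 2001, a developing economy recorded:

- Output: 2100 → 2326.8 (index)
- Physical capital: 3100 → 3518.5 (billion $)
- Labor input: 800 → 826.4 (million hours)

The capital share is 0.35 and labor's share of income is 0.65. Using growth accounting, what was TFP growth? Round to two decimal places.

Output growth = (2326.8 − 2100) / 2100 = 10.8%.
Physical capital growth = (3518.5 − 3100) / 3100 = 13.5%.
Labor input growth = (826.4 − 800) / 800 = 3.3%.
Labor's share = 1 − 0.35 = 0.65.
Physical capital: 0.35 × 13.5 = 4.725 pp.
Labor input: 0.65 × 3.3 = 2.145 pp.
TFP growth = 10.8 − 6.87 = 3.93%.

TFP grew 3.93%.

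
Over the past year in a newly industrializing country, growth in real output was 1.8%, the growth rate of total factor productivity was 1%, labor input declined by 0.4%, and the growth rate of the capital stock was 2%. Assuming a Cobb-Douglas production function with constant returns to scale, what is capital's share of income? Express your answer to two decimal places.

gY = gA + α·gK + (1−α)·gL, so gY − gA − gL = α(gK − gL).
1.8 − 1 + 0.4 = α × (2 − (-0.4)).
1.2 = 2.4 α, so α = 0.5.

Capital's share of income is 0.50.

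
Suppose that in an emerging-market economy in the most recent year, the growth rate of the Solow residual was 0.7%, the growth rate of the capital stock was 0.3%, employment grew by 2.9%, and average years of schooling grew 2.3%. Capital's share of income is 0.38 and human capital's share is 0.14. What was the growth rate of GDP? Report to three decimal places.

2.528%

Labor's share = 1 − 0.38 − 0.14 = 0.48.
The capital stock: 0.38 × 0.3 = 0.114 pp.
Average years of schooling: 0.14 × 2.3 = 0.322 pp.
Employment: 0.48 × 2.9 = 1.392 pp.
Output growth = 0.7 + 1.828 = 2.528%.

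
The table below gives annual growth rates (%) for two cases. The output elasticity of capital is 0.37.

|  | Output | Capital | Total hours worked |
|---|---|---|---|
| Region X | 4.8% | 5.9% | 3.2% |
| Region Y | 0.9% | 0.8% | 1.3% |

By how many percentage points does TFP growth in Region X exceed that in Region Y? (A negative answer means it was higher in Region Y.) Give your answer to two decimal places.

Labor's share = 1 − 0.37 = 0.63.
Region X: TFP = 4.8 − 2.183 − 2.016 = 0.601%.
Region Y: TFP = 0.9 − 0.296 − 0.819 = -0.215%.
Difference = 0.601 − (-0.215) = 0.816 pp.

0.82 percentage points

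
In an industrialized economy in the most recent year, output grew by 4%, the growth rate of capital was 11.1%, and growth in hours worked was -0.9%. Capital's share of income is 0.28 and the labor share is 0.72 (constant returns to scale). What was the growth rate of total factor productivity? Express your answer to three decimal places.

1.540%

Labor's share = 1 − 0.28 = 0.72.
Capital: 0.28 × 11.1 = 3.108 pp.
Hours worked: 0.72 × (-0.9) = -0.648 pp.
TFP growth = 4 − 2.46 = 1.54%.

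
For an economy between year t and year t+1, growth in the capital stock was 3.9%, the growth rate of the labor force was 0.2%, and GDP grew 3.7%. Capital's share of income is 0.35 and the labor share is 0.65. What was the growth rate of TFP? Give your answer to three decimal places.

Labor's share = 1 − 0.35 = 0.65.
The capital stock: 0.35 × 3.9 = 1.365 pp.
The labor force: 0.65 × 0.2 = 0.13 pp.
TFP growth = 3.7 − 1.495 = 2.205%.

2.205%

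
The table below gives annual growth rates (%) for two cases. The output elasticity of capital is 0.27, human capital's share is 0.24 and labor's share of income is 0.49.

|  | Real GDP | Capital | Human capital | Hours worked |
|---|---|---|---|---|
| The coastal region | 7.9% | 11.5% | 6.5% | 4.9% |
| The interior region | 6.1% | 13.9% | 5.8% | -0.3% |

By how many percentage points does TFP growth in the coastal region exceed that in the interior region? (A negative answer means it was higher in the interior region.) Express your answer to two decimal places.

Labor's share = 1 − 0.27 − 0.24 = 0.49.
The coastal region: TFP = 7.9 − 3.105 − 1.56 − 2.401 = 0.834%.
The interior region: TFP = 6.1 − 3.753 − 1.392 + 0.147 = 1.102%.
Difference = 0.834 − (1.102) = -0.268 pp.

-0.27 percentage points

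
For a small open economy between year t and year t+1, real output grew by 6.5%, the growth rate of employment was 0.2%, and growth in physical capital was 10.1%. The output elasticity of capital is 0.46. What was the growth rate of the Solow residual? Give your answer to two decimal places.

1.75%

Labor's share = 1 − 0.46 = 0.54.
Physical capital: 0.46 × 10.1 = 4.646 pp.
Employment: 0.54 × 0.2 = 0.108 pp.
TFP growth = 6.5 − 4.754 = 1.746%.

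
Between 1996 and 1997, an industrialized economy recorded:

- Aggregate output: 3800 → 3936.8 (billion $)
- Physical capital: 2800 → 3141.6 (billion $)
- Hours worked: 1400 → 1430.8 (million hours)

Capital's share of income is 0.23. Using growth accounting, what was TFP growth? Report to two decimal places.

Aggregate output growth = (3936.8 − 3800) / 3800 = 3.6%.
Physical capital growth = (3141.6 − 2800) / 2800 = 12.2%.
Hours worked growth = (1430.8 − 1400) / 1400 = 2.2%.
Labor's share = 1 − 0.23 = 0.77.
Physical capital: 0.23 × 12.2 = 2.806 pp.
Hours worked: 0.77 × 2.2 = 1.694 pp.
TFP growth = 3.6 − 4.5 = -0.9%.

-0.90%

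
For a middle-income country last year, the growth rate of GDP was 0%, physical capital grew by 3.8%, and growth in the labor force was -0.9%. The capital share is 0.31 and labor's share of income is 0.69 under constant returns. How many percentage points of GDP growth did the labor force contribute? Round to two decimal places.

-0.62 pp

Labor's share = 1 − 0.31 = 0.69.
Contribution = share × growth = 0.69 × (-0.9) = -0.621 pp.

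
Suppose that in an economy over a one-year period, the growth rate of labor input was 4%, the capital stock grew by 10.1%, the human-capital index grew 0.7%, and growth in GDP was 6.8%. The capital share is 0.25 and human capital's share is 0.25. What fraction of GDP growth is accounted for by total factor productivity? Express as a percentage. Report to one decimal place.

30.9%

Labor's share = 1 − 0.25 − 0.25 = 0.5.
The capital stock: 0.25 × 10.1 = 2.525 pp.
The human-capital index: 0.25 × 0.7 = 0.175 pp.
Labor input: 0.5 × 4 = 2 pp.
TFP growth = 6.8 − 4.7 = 2.1%.
TFP share of growth = 2.1 / 6.8 × 100 = 30.882%.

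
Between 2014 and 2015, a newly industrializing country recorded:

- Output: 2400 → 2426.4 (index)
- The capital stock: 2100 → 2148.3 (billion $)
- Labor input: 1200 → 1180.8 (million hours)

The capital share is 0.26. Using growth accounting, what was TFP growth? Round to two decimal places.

TFP growth was 1.69%.

Output growth = (2426.4 − 2400) / 2400 = 1.1%.
The capital stock growth = (2148.3 − 2100) / 2100 = 2.3%.
Labor input growth = (1180.8 − 1200) / 1200 = -1.6%.
Labor's share = 1 − 0.26 = 0.74.
The capital stock: 0.26 × 2.3 = 0.598 pp.
Labor input: 0.74 × (-1.6) = -1.184 pp.
TFP growth = 1.1 + 0.586 = 1.686%.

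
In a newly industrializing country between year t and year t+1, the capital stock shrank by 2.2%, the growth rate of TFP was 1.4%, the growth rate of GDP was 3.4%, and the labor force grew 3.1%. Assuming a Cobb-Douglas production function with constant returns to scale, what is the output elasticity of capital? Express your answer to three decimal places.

0.208

gY = gA + α·gK + (1−α)·gL, so gY − gA − gL = α(gK − gL).
3.4 − 1.4 − 3.1 = α × (-2.2 − 3.1).
-1.1 = -5.3 α, so α = 0.20755.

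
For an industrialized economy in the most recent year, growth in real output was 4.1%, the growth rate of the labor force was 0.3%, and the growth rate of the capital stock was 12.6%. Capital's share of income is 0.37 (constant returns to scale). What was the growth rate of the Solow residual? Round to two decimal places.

-0.75%

Labor's share = 1 − 0.37 = 0.63.
The capital stock: 0.37 × 12.6 = 4.662 pp.
The labor force: 0.63 × 0.3 = 0.189 pp.
TFP growth = 4.1 − 4.851 = -0.751%.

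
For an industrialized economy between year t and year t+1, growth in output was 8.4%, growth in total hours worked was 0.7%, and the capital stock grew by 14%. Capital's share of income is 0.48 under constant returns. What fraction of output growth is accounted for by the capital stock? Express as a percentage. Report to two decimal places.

The capital stock contributed 0.48 × 14 = 6.72 pp.
Share of growth = 6.72 / 8.4 × 100 = 80%.

The capital stock accounted for 80.00% of growth.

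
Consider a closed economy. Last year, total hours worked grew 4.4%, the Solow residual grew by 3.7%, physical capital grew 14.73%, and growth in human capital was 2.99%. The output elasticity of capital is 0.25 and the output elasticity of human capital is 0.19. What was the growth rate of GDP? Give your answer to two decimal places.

Labor's share = 1 − 0.25 − 0.19 = 0.56.
Physical capital: 0.25 × 14.73 = 3.6825 pp.
Human capital: 0.19 × 2.99 = 0.5681 pp.
Total hours worked: 0.56 × 4.4 = 2.464 pp.
Output growth = 3.7 + 6.7146 = 10.4146%.

10.41%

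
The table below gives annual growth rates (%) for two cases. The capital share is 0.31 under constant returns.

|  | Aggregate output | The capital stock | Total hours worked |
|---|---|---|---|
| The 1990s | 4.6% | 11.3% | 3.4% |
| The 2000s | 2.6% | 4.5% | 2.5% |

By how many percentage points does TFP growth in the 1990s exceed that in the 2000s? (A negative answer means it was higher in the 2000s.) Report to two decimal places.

Labor's share = 1 − 0.31 = 0.69.
The 1990s: TFP = 4.6 − 3.503 − 2.346 = -1.249%.
The 2000s: TFP = 2.6 − 1.395 − 1.725 = -0.52%.
Difference = -1.249 − (-0.52) = -0.729 pp.

-0.73 percentage points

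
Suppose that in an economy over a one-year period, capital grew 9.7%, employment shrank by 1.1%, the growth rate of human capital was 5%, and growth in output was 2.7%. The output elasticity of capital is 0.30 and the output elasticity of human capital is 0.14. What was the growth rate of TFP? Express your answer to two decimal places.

Labor's share = 1 − 0.3 − 0.14 = 0.56.
Capital: 0.3 × 9.7 = 2.91 pp.
Human capital: 0.14 × 5 = 0.7 pp.
Employment: 0.56 × (-1.1) = -0.616 pp.
TFP growth = 2.7 − 2.994 = -0.294%.

-0.29%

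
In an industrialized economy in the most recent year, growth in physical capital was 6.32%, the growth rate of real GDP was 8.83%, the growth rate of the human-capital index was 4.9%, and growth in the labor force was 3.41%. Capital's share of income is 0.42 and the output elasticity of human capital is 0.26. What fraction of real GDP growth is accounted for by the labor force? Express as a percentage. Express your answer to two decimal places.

The labor force accounted for 12.36% of growth.

Labor's share = 1 − 0.42 − 0.26 = 0.32.
The labor force contributed 0.32 × 3.41 = 1.0912 pp.
Share of growth = 1.0912 / 8.83 × 100 = 12.3579%.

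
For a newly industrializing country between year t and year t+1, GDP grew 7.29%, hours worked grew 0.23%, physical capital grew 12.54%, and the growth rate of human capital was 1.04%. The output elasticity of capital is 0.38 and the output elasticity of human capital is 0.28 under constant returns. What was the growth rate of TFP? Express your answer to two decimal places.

TFP growth was 2.16%.

Labor's share = 1 − 0.38 − 0.28 = 0.34.
Physical capital: 0.38 × 12.54 = 4.7652 pp.
Human capital: 0.28 × 1.04 = 0.2912 pp.
Hours worked: 0.34 × 0.23 = 0.0782 pp.
TFP growth = 7.29 − 5.1346 = 2.1554%.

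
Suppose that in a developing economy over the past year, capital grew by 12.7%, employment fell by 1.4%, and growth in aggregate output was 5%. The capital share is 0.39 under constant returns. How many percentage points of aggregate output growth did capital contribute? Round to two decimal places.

4.95 pp

Contribution = share × growth = 0.39 × 12.7 = 4.953 pp.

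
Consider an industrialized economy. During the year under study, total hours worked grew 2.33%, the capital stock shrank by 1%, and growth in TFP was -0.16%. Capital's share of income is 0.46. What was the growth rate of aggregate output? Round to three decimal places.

Labor's share = 1 − 0.46 = 0.54.
The capital stock: 0.46 × (-1) = -0.46 pp.
Total hours worked: 0.54 × 2.33 = 1.2582 pp.
Output growth = -0.16 + 0.7982 = 0.6382%.

Aggregate output grew 0.638%.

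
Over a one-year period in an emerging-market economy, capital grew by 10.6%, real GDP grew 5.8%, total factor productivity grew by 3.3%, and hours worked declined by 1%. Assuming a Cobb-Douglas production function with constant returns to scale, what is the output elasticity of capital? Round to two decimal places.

gY = gA + α·gK + (1−α)·gL, so gY − gA − gL = α(gK − gL).
5.8 − 3.3 + 1 = α × (10.6 − (-1)).
3.5 = 11.6 α, so α = 0.3017.

0.30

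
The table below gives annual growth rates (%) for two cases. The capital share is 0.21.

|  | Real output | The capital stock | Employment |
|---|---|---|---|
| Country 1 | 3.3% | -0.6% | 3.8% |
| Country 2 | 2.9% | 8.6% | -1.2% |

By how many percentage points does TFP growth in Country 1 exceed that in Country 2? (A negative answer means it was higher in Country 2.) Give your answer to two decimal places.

Labor's share = 1 − 0.21 = 0.79.
Country 1: TFP = 3.3 + 0.126 − 3.002 = 0.424%.
Country 2: TFP = 2.9 − 1.806 + 0.948 = 2.042%.
Difference = 0.424 − (2.042) = -1.618 pp.

-1.62 percentage points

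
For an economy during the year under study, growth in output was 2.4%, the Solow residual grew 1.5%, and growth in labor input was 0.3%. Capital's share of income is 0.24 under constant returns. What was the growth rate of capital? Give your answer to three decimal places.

Capital growth was 2.800%.

Labor's share = 1 − 0.24 = 0.76.
gY = gA + 0.76×0.3 + 0.24×g.
0.24×g = 2.4 − 1.5 − 0.228 = 0.672.
g = 0.672 / 0.24 = 2.8%.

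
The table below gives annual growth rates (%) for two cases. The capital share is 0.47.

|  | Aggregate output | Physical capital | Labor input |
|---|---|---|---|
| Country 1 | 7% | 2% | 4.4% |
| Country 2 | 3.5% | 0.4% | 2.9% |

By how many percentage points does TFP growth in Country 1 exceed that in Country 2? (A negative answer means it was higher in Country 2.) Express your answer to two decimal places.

1.95 percentage points

Labor's share = 1 − 0.47 = 0.53.
Country 1: TFP = 7 − 0.94 − 2.332 = 3.728%.
Country 2: TFP = 3.5 − 0.188 − 1.537 = 1.775%.
Difference = 3.728 − (1.775) = 1.953 pp.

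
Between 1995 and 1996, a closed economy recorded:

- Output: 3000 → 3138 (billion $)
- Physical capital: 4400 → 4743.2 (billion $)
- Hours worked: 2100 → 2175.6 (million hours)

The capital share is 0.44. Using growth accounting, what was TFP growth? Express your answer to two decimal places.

-0.85%

Output growth = (3138 − 3000) / 3000 = 4.6%.
Physical capital growth = (4743.2 − 4400) / 4400 = 7.8%.
Hours worked growth = (2175.6 − 2100) / 2100 = 3.6%.
Labor's share = 1 − 0.44 = 0.56.
Physical capital: 0.44 × 7.8 = 3.432 pp.
Hours worked: 0.56 × 3.6 = 2.016 pp.
TFP growth = 4.6 − 5.448 = -0.848%.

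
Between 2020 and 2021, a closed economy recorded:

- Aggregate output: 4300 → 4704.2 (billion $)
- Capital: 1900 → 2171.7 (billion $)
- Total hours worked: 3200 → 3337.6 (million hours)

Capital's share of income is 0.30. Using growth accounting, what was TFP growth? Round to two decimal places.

Aggregate output growth = (4704.2 − 4300) / 4300 = 9.4%.
Capital growth = (2171.7 − 1900) / 1900 = 14.3%.
Total hours worked growth = (3337.6 − 3200) / 3200 = 4.3%.
Labor's share = 1 − 0.3 = 0.7.
Capital: 0.3 × 14.3 = 4.29 pp.
Total hours worked: 0.7 × 4.3 = 3.01 pp.
TFP growth = 9.4 − 7.3 = 2.1%.

TFP growth was 2.10%.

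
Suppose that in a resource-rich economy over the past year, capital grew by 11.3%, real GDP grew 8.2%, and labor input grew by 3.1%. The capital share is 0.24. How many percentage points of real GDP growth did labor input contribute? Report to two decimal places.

2.36 percentage points

Labor's share = 1 − 0.24 = 0.76.
Contribution = share × growth = 0.76 × 3.1 = 2.356 pp.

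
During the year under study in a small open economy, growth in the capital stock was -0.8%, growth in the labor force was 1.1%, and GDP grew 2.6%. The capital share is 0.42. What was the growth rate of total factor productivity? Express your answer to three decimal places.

Labor's share = 1 − 0.42 = 0.58.
The capital stock: 0.42 × (-0.8) = -0.336 pp.
The labor force: 0.58 × 1.1 = 0.638 pp.
TFP growth = 2.6 − 0.302 = 2.298%.

2.298%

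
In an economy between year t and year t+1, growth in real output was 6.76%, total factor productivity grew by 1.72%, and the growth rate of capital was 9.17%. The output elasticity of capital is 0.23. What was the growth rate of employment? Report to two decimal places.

Employment growth was 3.81%.

Labor's share = 1 − 0.23 = 0.77.
gY = gA + 0.23×9.17 + 0.77×g.
0.77×g = 6.76 − 1.72 − 2.1091 = 2.9309.
g = 2.9309 / 0.77 = 3.8064%.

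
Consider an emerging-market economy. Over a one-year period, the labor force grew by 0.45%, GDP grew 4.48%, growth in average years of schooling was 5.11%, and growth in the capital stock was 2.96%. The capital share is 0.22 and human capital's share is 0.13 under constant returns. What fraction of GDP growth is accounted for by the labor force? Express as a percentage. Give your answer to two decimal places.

The labor force accounted for 6.53% of growth.

Labor's share = 1 − 0.22 − 0.13 = 0.65.
The labor force contributed 0.65 × 0.45 = 0.2925 pp.
Share of growth = 0.2925 / 4.48 × 100 = 6.529%.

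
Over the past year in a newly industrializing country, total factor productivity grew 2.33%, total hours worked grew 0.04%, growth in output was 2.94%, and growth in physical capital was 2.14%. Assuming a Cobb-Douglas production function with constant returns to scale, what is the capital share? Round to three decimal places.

gY = gA + α·gK + (1−α)·gL, so gY − gA − gL = α(gK − gL).
2.94 − 2.33 − 0.04 = α × (2.14 − 0.04).
0.57 = 2.1 α, so α = 0.27143.

α = 0.271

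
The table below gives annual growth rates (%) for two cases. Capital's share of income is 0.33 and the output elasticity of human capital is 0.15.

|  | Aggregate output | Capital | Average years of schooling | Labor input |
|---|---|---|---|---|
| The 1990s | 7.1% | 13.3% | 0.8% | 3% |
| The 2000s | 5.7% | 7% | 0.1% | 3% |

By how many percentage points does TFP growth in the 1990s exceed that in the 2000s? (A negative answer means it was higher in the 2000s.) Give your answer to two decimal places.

-0.78 percentage points

Labor's share = 1 − 0.33 − 0.15 = 0.52.
The 1990s: TFP = 7.1 − 4.389 − 0.12 − 1.56 = 1.031%.
The 2000s: TFP = 5.7 − 2.31 − 0.015 − 1.56 = 1.815%.
Difference = 1.031 − (1.815) = -0.784 pp.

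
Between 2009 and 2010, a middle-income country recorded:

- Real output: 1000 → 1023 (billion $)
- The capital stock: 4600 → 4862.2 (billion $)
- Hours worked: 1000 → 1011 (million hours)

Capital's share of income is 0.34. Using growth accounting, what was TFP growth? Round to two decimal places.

-0.36%

Real output growth = (1023 − 1000) / 1000 = 2.3%.
The capital stock growth = (4862.2 − 4600) / 4600 = 5.7%.
Hours worked growth = (1011 − 1000) / 1000 = 1.1%.
Labor's share = 1 − 0.34 = 0.66.
The capital stock: 0.34 × 5.7 = 1.938 pp.
Hours worked: 0.66 × 1.1 = 0.726 pp.
TFP growth = 2.3 − 2.664 = -0.364%.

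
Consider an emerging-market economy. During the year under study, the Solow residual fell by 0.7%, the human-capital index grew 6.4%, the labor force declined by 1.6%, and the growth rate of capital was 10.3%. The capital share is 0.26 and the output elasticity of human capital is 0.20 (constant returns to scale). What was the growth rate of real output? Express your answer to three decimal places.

Labor's share = 1 − 0.26 − 0.2 = 0.54.
Capital: 0.26 × 10.3 = 2.678 pp.
The human-capital index: 0.2 × 6.4 = 1.28 pp.
The labor force: 0.54 × (-1.6) = -0.864 pp.
Output growth = -0.7 + 3.094 = 2.394%.

Real output grew 2.394%.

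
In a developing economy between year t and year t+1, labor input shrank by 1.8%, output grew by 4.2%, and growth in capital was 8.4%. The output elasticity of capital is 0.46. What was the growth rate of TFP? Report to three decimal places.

Labor's share = 1 − 0.46 = 0.54.
Capital: 0.46 × 8.4 = 3.864 pp.
Labor input: 0.54 × (-1.8) = -0.972 pp.
TFP growth = 4.2 − 2.892 = 1.308%.

1.308%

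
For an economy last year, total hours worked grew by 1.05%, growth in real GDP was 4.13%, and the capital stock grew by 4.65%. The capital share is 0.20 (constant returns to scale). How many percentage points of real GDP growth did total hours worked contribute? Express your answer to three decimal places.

0.840 percentage points

Labor's share = 1 − 0.2 = 0.8.
Contribution = share × growth = 0.8 × 1.05 = 0.84 pp.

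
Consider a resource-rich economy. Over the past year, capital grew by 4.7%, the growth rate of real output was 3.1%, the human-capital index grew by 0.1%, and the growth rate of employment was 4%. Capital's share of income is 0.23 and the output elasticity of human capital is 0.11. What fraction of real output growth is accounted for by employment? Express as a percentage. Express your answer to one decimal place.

Employment accounted for 85.2% of growth.

Labor's share = 1 − 0.23 − 0.11 = 0.66.
Employment contributed 0.66 × 4 = 2.64 pp.
Share of growth = 2.64 / 3.1 × 100 = 85.161%.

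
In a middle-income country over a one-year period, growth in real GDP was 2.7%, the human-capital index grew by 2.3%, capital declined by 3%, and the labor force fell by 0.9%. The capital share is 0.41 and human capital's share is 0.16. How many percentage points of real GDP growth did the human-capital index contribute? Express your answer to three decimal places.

0.368 percentage points

Contribution = share × growth = 0.16 × 2.3 = 0.368 pp.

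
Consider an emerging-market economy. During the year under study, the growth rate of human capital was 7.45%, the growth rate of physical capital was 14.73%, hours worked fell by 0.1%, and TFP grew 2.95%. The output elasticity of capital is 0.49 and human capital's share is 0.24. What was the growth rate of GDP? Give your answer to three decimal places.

Labor's share = 1 − 0.49 − 0.24 = 0.27.
Physical capital: 0.49 × 14.73 = 7.2177 pp.
Human capital: 0.24 × 7.45 = 1.788 pp.
Hours worked: 0.27 × (-0.1) = -0.027 pp.
Output growth = 2.95 + 8.9787 = 11.9287%.

11.929%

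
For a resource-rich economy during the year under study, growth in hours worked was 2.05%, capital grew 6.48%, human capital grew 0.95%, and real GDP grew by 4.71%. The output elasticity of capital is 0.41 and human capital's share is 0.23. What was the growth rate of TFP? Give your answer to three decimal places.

Labor's share = 1 − 0.41 − 0.23 = 0.36.
Capital: 0.41 × 6.48 = 2.6568 pp.
Human capital: 0.23 × 0.95 = 0.2185 pp.
Hours worked: 0.36 × 2.05 = 0.738 pp.
TFP growth = 4.71 − 3.6133 = 1.0967%.

1.097%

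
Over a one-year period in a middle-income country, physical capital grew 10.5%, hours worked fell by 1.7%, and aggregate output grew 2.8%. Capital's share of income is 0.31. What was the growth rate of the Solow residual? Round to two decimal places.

Labor's share = 1 − 0.31 = 0.69.
Physical capital: 0.31 × 10.5 = 3.255 pp.
Hours worked: 0.69 × (-1.7) = -1.173 pp.
TFP growth = 2.8 − 2.082 = 0.718%.

0.72%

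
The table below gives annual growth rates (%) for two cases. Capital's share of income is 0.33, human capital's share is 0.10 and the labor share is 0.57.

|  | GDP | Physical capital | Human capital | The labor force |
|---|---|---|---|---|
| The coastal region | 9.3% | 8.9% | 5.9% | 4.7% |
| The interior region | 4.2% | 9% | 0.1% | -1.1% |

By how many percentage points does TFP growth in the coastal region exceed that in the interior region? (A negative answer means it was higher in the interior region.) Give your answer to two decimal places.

Labor's share = 1 − 0.33 − 0.1 = 0.57.
The coastal region: TFP = 9.3 − 2.937 − 0.59 − 2.679 = 3.094%.
The interior region: TFP = 4.2 − 2.97 − 0.01 + 0.627 = 1.847%.
Difference = 3.094 − (1.847) = 1.247 pp.

1.25 percentage points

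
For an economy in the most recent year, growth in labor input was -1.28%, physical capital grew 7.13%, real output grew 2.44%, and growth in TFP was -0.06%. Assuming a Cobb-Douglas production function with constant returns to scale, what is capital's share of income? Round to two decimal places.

0.45

gY = gA + α·gK + (1−α)·gL, so gY − gA − gL = α(gK − gL).
2.44 + 0.06 + 1.28 = α × (7.13 − (-1.28)).
3.78 = 8.41 α, so α = 0.4495.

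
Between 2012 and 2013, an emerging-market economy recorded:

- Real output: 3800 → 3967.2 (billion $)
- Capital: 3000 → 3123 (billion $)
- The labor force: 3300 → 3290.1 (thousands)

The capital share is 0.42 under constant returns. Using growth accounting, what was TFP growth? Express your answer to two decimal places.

2.85%

Real output growth = (3967.2 − 3800) / 3800 = 4.4%.
Capital growth = (3123 − 3000) / 3000 = 4.1%.
The labor force growth = (3290.1 − 3300) / 3300 = -0.3%.
Labor's share = 1 − 0.42 = 0.58.
Capital: 0.42 × 4.1 = 1.722 pp.
The labor force: 0.58 × (-0.3) = -0.174 pp.
TFP growth = 4.4 − 1.548 = 2.852%.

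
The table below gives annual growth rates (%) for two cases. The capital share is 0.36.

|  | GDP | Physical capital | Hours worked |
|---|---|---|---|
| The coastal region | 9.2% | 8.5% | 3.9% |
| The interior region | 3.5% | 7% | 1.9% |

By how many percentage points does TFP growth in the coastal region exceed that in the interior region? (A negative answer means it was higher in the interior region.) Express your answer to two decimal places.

3.88 percentage points

Labor's share = 1 − 0.36 = 0.64.
The coastal region: TFP = 9.2 − 3.06 − 2.496 = 3.644%.
The interior region: TFP = 3.5 − 2.52 − 1.216 = -0.236%.
Difference = 3.644 − (-0.236) = 3.88 pp.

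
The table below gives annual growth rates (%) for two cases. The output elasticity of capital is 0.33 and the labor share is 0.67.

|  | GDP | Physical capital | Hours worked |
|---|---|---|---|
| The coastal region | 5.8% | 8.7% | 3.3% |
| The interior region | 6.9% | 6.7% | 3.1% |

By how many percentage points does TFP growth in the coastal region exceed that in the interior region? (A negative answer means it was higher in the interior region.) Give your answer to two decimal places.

-1.89 percentage points

Labor's share = 1 − 0.33 = 0.67.
The coastal region: TFP = 5.8 − 2.871 − 2.211 = 0.718%.
The interior region: TFP = 6.9 − 2.211 − 2.077 = 2.612%.
Difference = 0.718 − (2.612) = -1.894 pp.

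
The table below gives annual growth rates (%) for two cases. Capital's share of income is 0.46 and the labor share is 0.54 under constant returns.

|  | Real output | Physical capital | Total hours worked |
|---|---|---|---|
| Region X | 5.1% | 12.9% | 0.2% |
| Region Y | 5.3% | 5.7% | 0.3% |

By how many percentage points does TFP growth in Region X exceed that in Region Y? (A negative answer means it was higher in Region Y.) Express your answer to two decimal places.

Labor's share = 1 − 0.46 = 0.54.
Region X: TFP = 5.1 − 5.934 − 0.108 = -0.942%.
Region Y: TFP = 5.3 − 2.622 − 0.162 = 2.516%.
Difference = -0.942 − (2.516) = -3.458 pp.

-3.46 percentage points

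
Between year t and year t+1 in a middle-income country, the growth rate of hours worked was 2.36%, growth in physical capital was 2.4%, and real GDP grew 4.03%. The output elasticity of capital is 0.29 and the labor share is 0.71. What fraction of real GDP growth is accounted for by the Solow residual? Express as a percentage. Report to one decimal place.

Labor's share = 1 − 0.29 = 0.71.
Physical capital: 0.29 × 2.4 = 0.696 pp.
Hours worked: 0.71 × 2.36 = 1.6756 pp.
TFP growth = 4.03 − 2.3716 = 1.6584%.
TFP share of growth = 1.6584 / 4.03 × 100 = 41.151%.

41.2%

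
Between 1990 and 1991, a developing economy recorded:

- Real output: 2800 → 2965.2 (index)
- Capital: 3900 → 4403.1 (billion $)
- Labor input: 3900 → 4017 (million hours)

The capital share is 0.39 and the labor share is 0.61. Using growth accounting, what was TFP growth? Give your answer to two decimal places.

Real output growth = (2965.2 − 2800) / 2800 = 5.9%.
Capital growth = (4403.1 − 3900) / 3900 = 12.9%.
Labor input growth = (4017 − 3900) / 3900 = 3%.
Labor's share = 1 − 0.39 = 0.61.
Capital: 0.39 × 12.9 = 5.031 pp.
Labor input: 0.61 × 3 = 1.83 pp.
TFP growth = 5.9 − 6.861 = -0.961%.

-0.96%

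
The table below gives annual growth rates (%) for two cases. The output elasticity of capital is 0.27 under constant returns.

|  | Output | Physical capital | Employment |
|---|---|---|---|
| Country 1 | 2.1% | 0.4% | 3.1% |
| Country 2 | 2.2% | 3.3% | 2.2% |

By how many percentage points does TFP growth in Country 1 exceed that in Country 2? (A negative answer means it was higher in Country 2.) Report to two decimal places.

Labor's share = 1 − 0.27 = 0.73.
Country 1: TFP = 2.1 − 0.108 − 2.263 = -0.271%.
Country 2: TFP = 2.2 − 0.891 − 1.606 = -0.297%.
Difference = -0.271 − (-0.297) = 0.026 pp.

0.03 percentage points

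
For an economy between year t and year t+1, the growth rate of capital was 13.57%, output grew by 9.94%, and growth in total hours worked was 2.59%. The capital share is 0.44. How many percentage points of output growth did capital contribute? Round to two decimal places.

Contribution = share × growth = 0.44 × 13.57 = 5.9708 pp.

5.97 percentage points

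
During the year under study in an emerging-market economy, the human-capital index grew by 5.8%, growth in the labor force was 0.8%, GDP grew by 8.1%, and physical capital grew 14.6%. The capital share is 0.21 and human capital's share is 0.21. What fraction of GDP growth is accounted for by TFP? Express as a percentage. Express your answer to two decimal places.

41.38%

Labor's share = 1 − 0.21 − 0.21 = 0.58.
Physical capital: 0.21 × 14.6 = 3.066 pp.
The human-capital index: 0.21 × 5.8 = 1.218 pp.
The labor force: 0.58 × 0.8 = 0.464 pp.
TFP growth = 8.1 − 4.748 = 3.352%.
TFP share of growth = 3.352 / 8.1 × 100 = 41.3827%.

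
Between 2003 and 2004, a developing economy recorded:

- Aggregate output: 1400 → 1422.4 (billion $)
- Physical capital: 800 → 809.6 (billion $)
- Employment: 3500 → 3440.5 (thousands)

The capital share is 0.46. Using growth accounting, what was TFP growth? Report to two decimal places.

Aggregate output growth = (1422.4 − 1400) / 1400 = 1.6%.
Physical capital growth = (809.6 − 800) / 800 = 1.2%.
Employment growth = (3440.5 − 3500) / 3500 = -1.7%.
Labor's share = 1 − 0.46 = 0.54.
Physical capital: 0.46 × 1.2 = 0.552 pp.
Employment: 0.54 × (-1.7) = -0.918 pp.
TFP growth = 1.6 + 0.366 = 1.966%.

TFP grew 1.97%.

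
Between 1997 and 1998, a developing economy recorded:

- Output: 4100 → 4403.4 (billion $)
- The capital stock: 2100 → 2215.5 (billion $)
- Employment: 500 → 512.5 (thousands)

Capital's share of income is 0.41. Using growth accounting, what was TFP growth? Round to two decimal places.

Output growth = (4403.4 − 4100) / 4100 = 7.4%.
The capital stock growth = (2215.5 − 2100) / 2100 = 5.5%.
Employment growth = (512.5 − 500) / 500 = 2.5%.
Labor's share = 1 − 0.41 = 0.59.
The capital stock: 0.41 × 5.5 = 2.255 pp.
Employment: 0.59 × 2.5 = 1.475 pp.
TFP growth = 7.4 − 3.73 = 3.67%.

3.67%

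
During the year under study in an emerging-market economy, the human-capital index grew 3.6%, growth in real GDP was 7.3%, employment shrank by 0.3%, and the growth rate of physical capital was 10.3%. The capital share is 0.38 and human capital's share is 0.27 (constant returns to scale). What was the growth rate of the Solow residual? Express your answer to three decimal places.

2.519%

Labor's share = 1 − 0.38 − 0.27 = 0.35.
Physical capital: 0.38 × 10.3 = 3.914 pp.
The human-capital index: 0.27 × 3.6 = 0.972 pp.
Employment: 0.35 × (-0.3) = -0.105 pp.
TFP growth = 7.3 − 4.781 = 2.519%.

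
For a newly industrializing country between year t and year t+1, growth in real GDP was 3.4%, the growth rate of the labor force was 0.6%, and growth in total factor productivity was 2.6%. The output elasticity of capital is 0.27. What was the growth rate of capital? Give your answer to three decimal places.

Labor's share = 1 − 0.27 = 0.73.
gY = gA + 0.73×0.6 + 0.27×g.
0.27×g = 3.4 − 2.6 − 0.438 = 0.362.
g = 0.362 / 0.27 = 1.34074%.

Capital grew 1.341%.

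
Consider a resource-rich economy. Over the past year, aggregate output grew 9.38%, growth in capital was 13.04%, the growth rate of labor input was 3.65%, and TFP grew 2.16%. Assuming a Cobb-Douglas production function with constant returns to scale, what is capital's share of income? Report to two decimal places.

α = 0.38

gY = gA + α·gK + (1−α)·gL, so gY − gA − gL = α(gK − gL).
9.38 − 2.16 − 3.65 = α × (13.04 − 3.65).
3.57 = 9.39 α, so α = 0.3802.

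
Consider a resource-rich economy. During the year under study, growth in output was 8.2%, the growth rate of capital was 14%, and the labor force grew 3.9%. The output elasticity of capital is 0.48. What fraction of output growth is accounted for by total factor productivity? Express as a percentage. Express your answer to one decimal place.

Labor's share = 1 − 0.48 = 0.52.
Capital: 0.48 × 14 = 6.72 pp.
The labor force: 0.52 × 3.9 = 2.028 pp.
TFP growth = 8.2 − 8.748 = -0.548%.
TFP share of growth = -0.548 / 8.2 × 100 = -6.683%.

Total factor productivity accounted for -6.7% of growth.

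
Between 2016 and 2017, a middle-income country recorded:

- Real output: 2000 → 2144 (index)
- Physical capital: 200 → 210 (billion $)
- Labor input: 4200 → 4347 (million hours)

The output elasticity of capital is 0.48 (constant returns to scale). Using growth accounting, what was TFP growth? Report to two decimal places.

2.98%

Real output growth = (2144 − 2000) / 2000 = 7.2%.
Physical capital growth = (210 − 200) / 200 = 5%.
Labor input growth = (4347 − 4200) / 4200 = 3.5%.
Labor's share = 1 − 0.48 = 0.52.
Physical capital: 0.48 × 5 = 2.4 pp.
Labor input: 0.52 × 3.5 = 1.82 pp.
TFP growth = 7.2 − 4.22 = 2.98%.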